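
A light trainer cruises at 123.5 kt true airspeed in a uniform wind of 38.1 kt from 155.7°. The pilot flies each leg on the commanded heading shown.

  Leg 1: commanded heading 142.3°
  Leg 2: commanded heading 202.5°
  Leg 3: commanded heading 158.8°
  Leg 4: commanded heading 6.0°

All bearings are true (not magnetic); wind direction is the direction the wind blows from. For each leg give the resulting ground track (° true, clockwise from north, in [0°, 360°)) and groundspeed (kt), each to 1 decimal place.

Leg 1: track=136.5°, groundspeed=86.9 kt
Leg 2: track=218.4°, groundspeed=101.3 kt
Leg 3: track=160.2°, groundspeed=85.5 kt
Leg 4: track=359.0°, groundspeed=157.6 kt

Leg 1: heading 142.3°; drift -5.8° → track 136.5°, groundspeed 86.9 kt
Leg 2: heading 202.5°; drift +15.9° → track 218.4°, groundspeed 101.3 kt
Leg 3: heading 158.8°; drift +1.4° → track 160.2°, groundspeed 85.5 kt
Leg 4: heading 6.0°; drift -7.0° → track 359.0°, groundspeed 157.6 kt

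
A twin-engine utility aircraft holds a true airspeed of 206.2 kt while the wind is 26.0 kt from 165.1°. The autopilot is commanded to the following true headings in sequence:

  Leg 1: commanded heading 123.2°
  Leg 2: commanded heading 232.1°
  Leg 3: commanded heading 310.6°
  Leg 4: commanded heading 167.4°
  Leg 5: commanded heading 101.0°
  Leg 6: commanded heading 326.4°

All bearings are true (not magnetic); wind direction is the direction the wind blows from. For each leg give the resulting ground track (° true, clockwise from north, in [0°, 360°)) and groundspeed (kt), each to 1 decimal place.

Leg 1: track=117.9°, groundspeed=187.7 kt
Leg 2: track=239.1°, groundspeed=197.5 kt
Leg 3: track=314.3°, groundspeed=228.1 kt
Leg 4: track=167.7°, groundspeed=180.2 kt
Leg 5: track=94.2°, groundspeed=196.2 kt
Leg 6: track=328.5°, groundspeed=231.0 kt

Leg 1: heading 123.2°; drift -5.3° → track 117.9°, groundspeed 187.7 kt
Leg 2: heading 232.1°; drift +7.0° → track 239.1°, groundspeed 197.5 kt
Leg 3: heading 310.6°; drift +3.7° → track 314.3°, groundspeed 228.1 kt
Leg 4: heading 167.4°; drift +0.3° → track 167.7°, groundspeed 180.2 kt
Leg 5: heading 101.0°; drift -6.8° → track 94.2°, groundspeed 196.2 kt
Leg 6: heading 326.4°; drift +2.1° → track 328.5°, groundspeed 231.0 kt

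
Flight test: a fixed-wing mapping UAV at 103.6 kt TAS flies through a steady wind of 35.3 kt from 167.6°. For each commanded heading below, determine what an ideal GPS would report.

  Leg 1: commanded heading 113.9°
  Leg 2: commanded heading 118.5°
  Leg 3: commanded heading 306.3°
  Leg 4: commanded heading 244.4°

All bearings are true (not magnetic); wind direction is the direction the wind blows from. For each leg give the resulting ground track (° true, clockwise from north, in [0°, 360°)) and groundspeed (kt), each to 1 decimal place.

Leg 1: track=94.9°, groundspeed=87.5 kt
Leg 2: track=100.2°, groundspeed=84.8 kt
Leg 3: track=316.5°, groundspeed=132.2 kt
Leg 4: track=264.2°, groundspeed=101.5 kt

Leg 1: heading 113.9°; drift -19.0° → track 94.9°, groundspeed 87.5 kt
Leg 2: heading 118.5°; drift -18.3° → track 100.2°, groundspeed 84.8 kt
Leg 3: heading 306.3°; drift +10.2° → track 316.5°, groundspeed 132.2 kt
Leg 4: heading 244.4°; drift +19.8° → track 264.2°, groundspeed 101.5 kt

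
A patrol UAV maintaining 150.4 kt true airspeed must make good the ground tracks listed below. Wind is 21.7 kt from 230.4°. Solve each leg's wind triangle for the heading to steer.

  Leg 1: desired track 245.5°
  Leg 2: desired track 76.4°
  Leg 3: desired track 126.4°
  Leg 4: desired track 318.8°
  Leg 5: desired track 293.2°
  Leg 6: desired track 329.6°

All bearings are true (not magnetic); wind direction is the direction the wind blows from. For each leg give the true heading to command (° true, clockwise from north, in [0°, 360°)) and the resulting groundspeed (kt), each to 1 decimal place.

Leg 1: heading=243.3°, groundspeed=129.3 kt
Leg 2: heading=80.0°, groundspeed=169.6 kt
Leg 3: heading=134.4°, groundspeed=154.2 kt
Leg 4: heading=310.5°, groundspeed=148.2 kt
Leg 5: heading=285.8°, groundspeed=139.2 kt
Leg 6: heading=321.4°, groundspeed=152.3 kt

Leg 1: desired track 245.5°; wind correction -2.2° → command heading 243.3°, groundspeed 129.3 kt
Leg 2: desired track 76.4°; wind correction +3.6° → command heading 80.0°, groundspeed 169.6 kt
Leg 3: desired track 126.4°; wind correction +8.0° → command heading 134.4°, groundspeed 154.2 kt
Leg 4: desired track 318.8°; wind correction -8.3° → command heading 310.5°, groundspeed 148.2 kt
Leg 5: desired track 293.2°; wind correction -7.4° → command heading 285.8°, groundspeed 139.2 kt
Leg 6: desired track 329.6°; wind correction -8.2° → command heading 321.4°, groundspeed 152.3 kt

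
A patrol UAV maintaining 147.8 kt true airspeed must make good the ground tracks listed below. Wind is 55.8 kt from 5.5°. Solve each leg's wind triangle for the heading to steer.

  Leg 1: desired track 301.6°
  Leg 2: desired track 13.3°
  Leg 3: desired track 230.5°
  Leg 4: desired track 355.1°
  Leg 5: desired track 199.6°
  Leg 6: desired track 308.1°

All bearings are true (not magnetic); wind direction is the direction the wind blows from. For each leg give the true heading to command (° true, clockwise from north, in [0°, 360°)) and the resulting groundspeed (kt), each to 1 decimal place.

Leg 1: heading=321.4°, groundspeed=114.5 kt
Leg 2: heading=10.4°, groundspeed=92.3 kt
Leg 3: heading=246.0°, groundspeed=181.9 kt
Leg 4: heading=359.0°, groundspeed=92.6 kt
Leg 5: heading=204.9°, groundspeed=201.3 kt
Leg 6: heading=326.6°, groundspeed=110.1 kt

Leg 1: desired track 301.6°; wind correction +19.8° → command heading 321.4°, groundspeed 114.5 kt
Leg 2: desired track 13.3°; wind correction -2.9° → command heading 10.4°, groundspeed 92.3 kt
Leg 3: desired track 230.5°; wind correction +15.5° → command heading 246.0°, groundspeed 181.9 kt
Leg 4: desired track 355.1°; wind correction +3.9° → command heading 359.0°, groundspeed 92.6 kt
Leg 5: desired track 199.6°; wind correction +5.3° → command heading 204.9°, groundspeed 201.3 kt
Leg 6: desired track 308.1°; wind correction +18.5° → command heading 326.6°, groundspeed 110.1 kt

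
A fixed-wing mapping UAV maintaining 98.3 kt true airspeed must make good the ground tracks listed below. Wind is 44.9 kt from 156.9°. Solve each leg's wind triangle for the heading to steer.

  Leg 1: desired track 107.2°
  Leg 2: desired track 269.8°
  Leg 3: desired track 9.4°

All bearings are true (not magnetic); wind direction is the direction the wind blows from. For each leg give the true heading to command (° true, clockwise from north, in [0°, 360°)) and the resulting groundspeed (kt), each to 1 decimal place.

Leg 1: heading=127.6°, groundspeed=63.1 kt
Leg 2: heading=244.9°, groundspeed=106.6 kt
Leg 3: heading=23.6°, groundspeed=133.2 kt

Leg 1: desired track 107.2°; wind correction +20.4° → command heading 127.6°, groundspeed 63.1 kt
Leg 2: desired track 269.8°; wind correction -24.9° → command heading 244.9°, groundspeed 106.6 kt
Leg 3: desired track 9.4°; wind correction +14.2° → command heading 23.6°, groundspeed 133.2 kt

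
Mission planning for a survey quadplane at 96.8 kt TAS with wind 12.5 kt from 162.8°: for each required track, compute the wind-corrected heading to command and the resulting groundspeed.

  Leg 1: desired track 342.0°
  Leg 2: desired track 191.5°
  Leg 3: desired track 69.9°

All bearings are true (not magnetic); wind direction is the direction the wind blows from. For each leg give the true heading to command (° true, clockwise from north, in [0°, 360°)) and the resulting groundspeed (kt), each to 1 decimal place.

Leg 1: desired track 342.0°; wind correction -0.1° → command heading 341.9°, groundspeed 109.3 kt
Leg 2: desired track 191.5°; wind correction -3.6° → command heading 187.9°, groundspeed 85.6 kt
Leg 3: desired track 69.9°; wind correction +7.4° → command heading 77.3°, groundspeed 96.6 kt

Leg 1: heading=341.9°, groundspeed=109.3 kt
Leg 2: heading=187.9°, groundspeed=85.6 kt
Leg 3: heading=77.3°, groundspeed=96.6 kt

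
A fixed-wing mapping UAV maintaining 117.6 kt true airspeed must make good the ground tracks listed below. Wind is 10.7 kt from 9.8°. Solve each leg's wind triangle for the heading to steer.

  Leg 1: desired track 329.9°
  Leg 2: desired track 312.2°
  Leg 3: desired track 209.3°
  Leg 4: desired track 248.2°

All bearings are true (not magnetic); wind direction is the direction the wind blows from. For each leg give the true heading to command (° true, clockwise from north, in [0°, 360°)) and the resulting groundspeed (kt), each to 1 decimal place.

Leg 1: heading=333.2°, groundspeed=109.2 kt
Leg 2: heading=316.6°, groundspeed=111.5 kt
Leg 3: heading=211.0°, groundspeed=127.6 kt
Leg 4: heading=252.6°, groundspeed=122.9 kt

Leg 1: desired track 329.9°; wind correction +3.3° → command heading 333.2°, groundspeed 109.2 kt
Leg 2: desired track 312.2°; wind correction +4.4° → command heading 316.6°, groundspeed 111.5 kt
Leg 3: desired track 209.3°; wind correction +1.7° → command heading 211.0°, groundspeed 127.6 kt
Leg 4: desired track 248.2°; wind correction +4.4° → command heading 252.6°, groundspeed 122.9 kt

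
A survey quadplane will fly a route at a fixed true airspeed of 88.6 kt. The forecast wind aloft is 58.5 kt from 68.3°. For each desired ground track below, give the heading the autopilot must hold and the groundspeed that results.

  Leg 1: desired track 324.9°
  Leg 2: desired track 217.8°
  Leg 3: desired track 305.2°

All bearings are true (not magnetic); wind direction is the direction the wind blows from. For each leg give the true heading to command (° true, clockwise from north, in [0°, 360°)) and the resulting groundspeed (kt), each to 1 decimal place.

Leg 1: desired track 324.9°; wind correction +40.0° → command heading 4.9°, groundspeed 81.5 kt
Leg 2: desired track 217.8°; wind correction -19.6° → command heading 198.2°, groundspeed 133.9 kt
Leg 3: desired track 305.2°; wind correction +33.6° → command heading 338.8°, groundspeed 105.8 kt

Leg 1: heading=4.9°, groundspeed=81.5 kt
Leg 2: heading=198.2°, groundspeed=133.9 kt
Leg 3: heading=338.8°, groundspeed=105.8 kt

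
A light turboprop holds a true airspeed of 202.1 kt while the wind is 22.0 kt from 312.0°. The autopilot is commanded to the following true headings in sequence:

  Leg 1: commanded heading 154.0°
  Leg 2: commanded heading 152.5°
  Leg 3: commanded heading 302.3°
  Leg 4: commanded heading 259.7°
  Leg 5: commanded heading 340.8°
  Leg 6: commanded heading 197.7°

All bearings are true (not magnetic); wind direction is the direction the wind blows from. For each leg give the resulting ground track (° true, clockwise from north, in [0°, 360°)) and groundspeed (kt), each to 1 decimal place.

Leg 1: heading 154.0°; drift -2.1° → track 151.9°, groundspeed 222.7 kt
Leg 2: heading 152.5°; drift -2.0° → track 150.5°, groundspeed 222.8 kt
Leg 3: heading 302.3°; drift -1.2° → track 301.1°, groundspeed 180.5 kt
Leg 4: heading 259.7°; drift -5.3° → track 254.4°, groundspeed 189.4 kt
Leg 5: heading 340.8°; drift +3.3° → track 344.1°, groundspeed 183.1 kt
Leg 6: heading 197.7°; drift -5.4° → track 192.3°, groundspeed 212.1 kt

Leg 1: track=151.9°, groundspeed=222.7 kt
Leg 2: track=150.5°, groundspeed=222.8 kt
Leg 3: track=301.1°, groundspeed=180.5 kt
Leg 4: track=254.4°, groundspeed=189.4 kt
Leg 5: track=344.1°, groundspeed=183.1 kt
Leg 6: track=192.3°, groundspeed=212.1 kt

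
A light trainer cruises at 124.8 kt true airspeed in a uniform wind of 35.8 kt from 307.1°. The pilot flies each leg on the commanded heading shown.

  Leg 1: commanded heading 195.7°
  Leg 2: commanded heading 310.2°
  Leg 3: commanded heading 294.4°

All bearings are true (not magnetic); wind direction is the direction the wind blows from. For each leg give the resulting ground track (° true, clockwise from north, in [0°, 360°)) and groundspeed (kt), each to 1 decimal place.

Leg 1: heading 195.7°; drift -13.6° → track 182.1°, groundspeed 141.8 kt
Leg 2: heading 310.2°; drift +1.2° → track 311.4°, groundspeed 89.1 kt
Leg 3: heading 294.4°; drift -5.0° → track 289.4°, groundspeed 90.2 kt

Leg 1: track=182.1°, groundspeed=141.8 kt
Leg 2: track=311.4°, groundspeed=89.1 kt
Leg 3: track=289.4°, groundspeed=90.2 kt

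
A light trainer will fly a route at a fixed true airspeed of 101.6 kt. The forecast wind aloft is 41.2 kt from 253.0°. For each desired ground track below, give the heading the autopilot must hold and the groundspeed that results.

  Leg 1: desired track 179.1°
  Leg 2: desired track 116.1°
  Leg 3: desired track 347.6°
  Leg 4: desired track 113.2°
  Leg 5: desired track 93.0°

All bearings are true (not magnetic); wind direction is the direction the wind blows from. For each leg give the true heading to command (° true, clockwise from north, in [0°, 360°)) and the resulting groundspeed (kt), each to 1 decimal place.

Leg 1: desired track 179.1°; wind correction +22.9° → command heading 202.0°, groundspeed 82.1 kt
Leg 2: desired track 116.1°; wind correction +16.1° → command heading 132.2°, groundspeed 127.7 kt
Leg 3: desired track 347.6°; wind correction -23.8° → command heading 323.8°, groundspeed 96.2 kt
Leg 4: desired track 113.2°; wind correction +15.2° → command heading 128.4°, groundspeed 129.5 kt
Leg 5: desired track 93.0°; wind correction +8.0° → command heading 101.0°, groundspeed 139.3 kt

Leg 1: heading=202.0°, groundspeed=82.1 kt
Leg 2: heading=132.2°, groundspeed=127.7 kt
Leg 3: heading=323.8°, groundspeed=96.2 kt
Leg 4: heading=128.4°, groundspeed=129.5 kt
Leg 5: heading=101.0°, groundspeed=139.3 kt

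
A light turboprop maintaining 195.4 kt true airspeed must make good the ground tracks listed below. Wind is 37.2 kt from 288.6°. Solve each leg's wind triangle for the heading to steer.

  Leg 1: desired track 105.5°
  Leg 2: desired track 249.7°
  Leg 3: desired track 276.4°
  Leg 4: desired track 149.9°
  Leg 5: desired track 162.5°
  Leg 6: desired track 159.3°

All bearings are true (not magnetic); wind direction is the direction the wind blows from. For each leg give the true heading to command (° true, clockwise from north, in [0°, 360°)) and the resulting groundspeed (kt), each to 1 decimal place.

Leg 1: heading=104.9°, groundspeed=232.5 kt
Leg 2: heading=256.6°, groundspeed=165.0 kt
Leg 3: heading=278.7°, groundspeed=158.9 kt
Leg 4: heading=157.1°, groundspeed=221.8 kt
Leg 5: heading=171.3°, groundspeed=215.0 kt
Leg 6: heading=167.8°, groundspeed=216.8 kt

Leg 1: desired track 105.5°; wind correction -0.6° → command heading 104.9°, groundspeed 232.5 kt
Leg 2: desired track 249.7°; wind correction +6.9° → command heading 256.6°, groundspeed 165.0 kt
Leg 3: desired track 276.4°; wind correction +2.3° → command heading 278.7°, groundspeed 158.9 kt
Leg 4: desired track 149.9°; wind correction +7.2° → command heading 157.1°, groundspeed 221.8 kt
Leg 5: desired track 162.5°; wind correction +8.8° → command heading 171.3°, groundspeed 215.0 kt
Leg 6: desired track 159.3°; wind correction +8.5° → command heading 167.8°, groundspeed 216.8 kt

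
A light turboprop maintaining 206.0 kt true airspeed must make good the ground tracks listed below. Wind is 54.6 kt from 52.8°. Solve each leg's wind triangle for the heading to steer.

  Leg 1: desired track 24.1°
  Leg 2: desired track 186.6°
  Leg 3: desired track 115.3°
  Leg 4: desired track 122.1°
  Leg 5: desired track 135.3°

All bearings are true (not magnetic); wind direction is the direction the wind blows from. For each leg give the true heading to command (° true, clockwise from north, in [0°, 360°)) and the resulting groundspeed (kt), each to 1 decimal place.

Leg 1: heading=31.4°, groundspeed=156.4 kt
Leg 2: heading=175.6°, groundspeed=240.0 kt
Leg 3: heading=101.7°, groundspeed=175.0 kt
Leg 4: heading=107.7°, groundspeed=180.3 kt
Leg 5: heading=120.1°, groundspeed=191.6 kt

Leg 1: desired track 24.1°; wind correction +7.3° → command heading 31.4°, groundspeed 156.4 kt
Leg 2: desired track 186.6°; wind correction -11.0° → command heading 175.6°, groundspeed 240.0 kt
Leg 3: desired track 115.3°; wind correction -13.6° → command heading 101.7°, groundspeed 175.0 kt
Leg 4: desired track 122.1°; wind correction -14.4° → command heading 107.7°, groundspeed 180.3 kt
Leg 5: desired track 135.3°; wind correction -15.2° → command heading 120.1°, groundspeed 191.6 kt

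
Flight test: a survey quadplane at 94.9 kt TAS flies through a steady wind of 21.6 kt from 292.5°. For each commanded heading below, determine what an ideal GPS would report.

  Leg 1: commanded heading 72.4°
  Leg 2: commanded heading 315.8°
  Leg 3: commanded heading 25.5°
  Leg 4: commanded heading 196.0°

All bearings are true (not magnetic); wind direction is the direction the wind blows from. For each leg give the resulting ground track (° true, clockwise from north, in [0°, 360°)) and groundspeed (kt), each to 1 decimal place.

Leg 1: heading 72.4°; drift +7.1° → track 79.5°, groundspeed 112.3 kt
Leg 2: heading 315.8°; drift +6.5° → track 322.3°, groundspeed 75.5 kt
Leg 3: heading 25.5°; drift +12.7° → track 38.2°, groundspeed 98.4 kt
Leg 4: heading 196.0°; drift -12.4° → track 183.6°, groundspeed 99.7 kt

Leg 1: track=79.5°, groundspeed=112.3 kt
Leg 2: track=322.3°, groundspeed=75.5 kt
Leg 3: track=38.2°, groundspeed=98.4 kt
Leg 4: track=183.6°, groundspeed=99.7 kt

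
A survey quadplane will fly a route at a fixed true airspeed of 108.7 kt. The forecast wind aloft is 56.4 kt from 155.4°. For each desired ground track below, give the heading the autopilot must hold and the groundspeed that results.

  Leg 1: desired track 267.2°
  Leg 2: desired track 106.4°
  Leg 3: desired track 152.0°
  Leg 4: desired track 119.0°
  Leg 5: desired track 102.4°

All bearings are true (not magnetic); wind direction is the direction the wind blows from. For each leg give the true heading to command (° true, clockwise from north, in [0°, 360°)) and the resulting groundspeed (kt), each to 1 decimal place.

Leg 1: desired track 267.2°; wind correction -28.8° → command heading 238.4°, groundspeed 116.2 kt
Leg 2: desired track 106.4°; wind correction +23.1° → command heading 129.5°, groundspeed 63.0 kt
Leg 3: desired track 152.0°; wind correction +1.8° → command heading 153.8°, groundspeed 52.3 kt
Leg 4: desired track 119.0°; wind correction +17.9° → command heading 136.9°, groundspeed 58.0 kt
Leg 5: desired track 102.4°; wind correction +24.5° → command heading 126.9°, groundspeed 65.0 kt

Leg 1: heading=238.4°, groundspeed=116.2 kt
Leg 2: heading=129.5°, groundspeed=63.0 kt
Leg 3: heading=153.8°, groundspeed=52.3 kt
Leg 4: heading=136.9°, groundspeed=58.0 kt
Leg 5: heading=126.9°, groundspeed=65.0 kt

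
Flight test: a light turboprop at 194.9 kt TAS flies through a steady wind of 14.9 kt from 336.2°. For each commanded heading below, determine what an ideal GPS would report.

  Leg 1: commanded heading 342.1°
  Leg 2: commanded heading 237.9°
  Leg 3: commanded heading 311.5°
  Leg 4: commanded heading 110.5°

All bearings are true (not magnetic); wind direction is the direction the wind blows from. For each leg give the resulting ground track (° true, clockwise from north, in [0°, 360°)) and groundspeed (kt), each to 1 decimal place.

Leg 1: track=342.6°, groundspeed=180.1 kt
Leg 2: track=233.6°, groundspeed=197.6 kt
Leg 3: track=309.5°, groundspeed=181.5 kt
Leg 4: track=113.5°, groundspeed=205.6 kt

Leg 1: heading 342.1°; drift +0.5° → track 342.6°, groundspeed 180.1 kt
Leg 2: heading 237.9°; drift -4.3° → track 233.6°, groundspeed 197.6 kt
Leg 3: heading 311.5°; drift -2.0° → track 309.5°, groundspeed 181.5 kt
Leg 4: heading 110.5°; drift +3.0° → track 113.5°, groundspeed 205.6 kt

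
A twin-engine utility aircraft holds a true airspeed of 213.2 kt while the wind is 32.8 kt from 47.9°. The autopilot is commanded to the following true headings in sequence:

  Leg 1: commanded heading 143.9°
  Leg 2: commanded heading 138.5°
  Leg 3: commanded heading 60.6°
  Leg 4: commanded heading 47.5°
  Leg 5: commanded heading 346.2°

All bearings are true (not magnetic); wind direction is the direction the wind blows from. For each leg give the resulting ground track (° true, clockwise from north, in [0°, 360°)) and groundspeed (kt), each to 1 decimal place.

Leg 1: track=152.5°, groundspeed=219.1 kt
Leg 2: track=147.2°, groundspeed=216.0 kt
Leg 3: track=62.9°, groundspeed=181.3 kt
Leg 4: track=47.4°, groundspeed=180.4 kt
Leg 5: track=337.9°, groundspeed=199.7 kt

Leg 1: heading 143.9°; drift +8.6° → track 152.5°, groundspeed 219.1 kt
Leg 2: heading 138.5°; drift +8.7° → track 147.2°, groundspeed 216.0 kt
Leg 3: heading 60.6°; drift +2.3° → track 62.9°, groundspeed 181.3 kt
Leg 4: heading 47.5°; drift -0.1° → track 47.4°, groundspeed 180.4 kt
Leg 5: heading 346.2°; drift -8.3° → track 337.9°, groundspeed 199.7 kt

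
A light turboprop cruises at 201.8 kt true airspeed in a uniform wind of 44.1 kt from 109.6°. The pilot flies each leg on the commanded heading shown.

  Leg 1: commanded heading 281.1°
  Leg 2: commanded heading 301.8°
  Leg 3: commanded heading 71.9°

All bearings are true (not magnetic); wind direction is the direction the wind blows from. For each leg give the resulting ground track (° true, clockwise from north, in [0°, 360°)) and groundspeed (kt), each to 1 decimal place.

Leg 1: heading 281.1°; drift +1.5° → track 282.6°, groundspeed 245.5 kt
Leg 2: heading 301.8°; drift -2.2° → track 299.6°, groundspeed 245.1 kt
Leg 3: heading 71.9°; drift -9.2° → track 62.7°, groundspeed 169.1 kt

Leg 1: track=282.6°, groundspeed=245.5 kt
Leg 2: track=299.6°, groundspeed=245.1 kt
Leg 3: track=62.7°, groundspeed=169.1 kt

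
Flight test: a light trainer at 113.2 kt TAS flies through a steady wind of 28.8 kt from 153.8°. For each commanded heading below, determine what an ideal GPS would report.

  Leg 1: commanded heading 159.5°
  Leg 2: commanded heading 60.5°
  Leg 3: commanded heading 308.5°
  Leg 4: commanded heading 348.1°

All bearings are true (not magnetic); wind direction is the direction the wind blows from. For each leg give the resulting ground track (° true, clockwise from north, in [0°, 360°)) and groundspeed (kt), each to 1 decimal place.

Leg 1: heading 159.5°; drift +1.9° → track 161.4°, groundspeed 84.6 kt
Leg 2: heading 60.5°; drift -14.1° → track 46.4°, groundspeed 118.4 kt
Leg 3: heading 308.5°; drift +5.1° → track 313.6°, groundspeed 139.8 kt
Leg 4: heading 348.1°; drift -2.9° → track 345.2°, groundspeed 141.3 kt

Leg 1: track=161.4°, groundspeed=84.6 kt
Leg 2: track=46.4°, groundspeed=118.4 kt
Leg 3: track=313.6°, groundspeed=139.8 kt
Leg 4: track=345.2°, groundspeed=141.3 kt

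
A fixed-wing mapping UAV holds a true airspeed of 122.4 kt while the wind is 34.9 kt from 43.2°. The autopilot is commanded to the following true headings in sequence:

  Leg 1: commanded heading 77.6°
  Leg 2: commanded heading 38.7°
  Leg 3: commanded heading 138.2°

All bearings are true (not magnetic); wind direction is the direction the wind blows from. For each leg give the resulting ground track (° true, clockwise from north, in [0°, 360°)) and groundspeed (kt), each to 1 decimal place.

Leg 1: track=89.5°, groundspeed=95.7 kt
Leg 2: track=36.9°, groundspeed=87.7 kt
Leg 3: track=153.7°, groundspeed=130.2 kt

Leg 1: heading 77.6°; drift +11.9° → track 89.5°, groundspeed 95.7 kt
Leg 2: heading 38.7°; drift -1.8° → track 36.9°, groundspeed 87.7 kt
Leg 3: heading 138.2°; drift +15.5° → track 153.7°, groundspeed 130.2 kt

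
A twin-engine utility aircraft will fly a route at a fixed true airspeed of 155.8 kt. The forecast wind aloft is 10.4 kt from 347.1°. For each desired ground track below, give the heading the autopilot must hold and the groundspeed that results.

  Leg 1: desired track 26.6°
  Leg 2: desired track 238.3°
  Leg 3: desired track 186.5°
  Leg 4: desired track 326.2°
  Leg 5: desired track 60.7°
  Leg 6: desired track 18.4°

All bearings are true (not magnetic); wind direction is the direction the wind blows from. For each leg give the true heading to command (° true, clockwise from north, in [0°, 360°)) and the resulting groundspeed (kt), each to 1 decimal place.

Leg 1: heading=24.2°, groundspeed=147.6 kt
Leg 2: heading=241.9°, groundspeed=158.8 kt
Leg 3: heading=187.8°, groundspeed=165.6 kt
Leg 4: heading=327.6°, groundspeed=146.0 kt
Leg 5: heading=57.0°, groundspeed=152.5 kt
Leg 6: heading=16.4°, groundspeed=146.8 kt

Leg 1: desired track 26.6°; wind correction -2.4° → command heading 24.2°, groundspeed 147.6 kt
Leg 2: desired track 238.3°; wind correction +3.6° → command heading 241.9°, groundspeed 158.8 kt
Leg 3: desired track 186.5°; wind correction +1.3° → command heading 187.8°, groundspeed 165.6 kt
Leg 4: desired track 326.2°; wind correction +1.4° → command heading 327.6°, groundspeed 146.0 kt
Leg 5: desired track 60.7°; wind correction -3.7° → command heading 57.0°, groundspeed 152.5 kt
Leg 6: desired track 18.4°; wind correction -2.0° → command heading 16.4°, groundspeed 146.8 kt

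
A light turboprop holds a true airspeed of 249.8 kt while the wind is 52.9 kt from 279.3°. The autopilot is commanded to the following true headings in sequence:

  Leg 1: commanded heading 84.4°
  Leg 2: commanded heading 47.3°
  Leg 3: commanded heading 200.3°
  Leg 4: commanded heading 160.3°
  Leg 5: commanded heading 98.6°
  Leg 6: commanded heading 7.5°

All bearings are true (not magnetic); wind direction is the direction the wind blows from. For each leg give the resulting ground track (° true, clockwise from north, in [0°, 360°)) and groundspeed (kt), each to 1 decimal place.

Leg 1: track=87.0°, groundspeed=301.2 kt
Leg 2: track=55.7°, groundspeed=285.4 kt
Leg 3: track=188.1°, groundspeed=245.3 kt
Leg 4: track=150.8°, groundspeed=279.3 kt
Leg 5: track=98.7°, groundspeed=302.7 kt
Leg 6: track=19.5°, groundspeed=253.7 kt

Leg 1: heading 84.4°; drift +2.6° → track 87.0°, groundspeed 301.2 kt
Leg 2: heading 47.3°; drift +8.4° → track 55.7°, groundspeed 285.4 kt
Leg 3: heading 200.3°; drift -12.2° → track 188.1°, groundspeed 245.3 kt
Leg 4: heading 160.3°; drift -9.5° → track 150.8°, groundspeed 279.3 kt
Leg 5: heading 98.6°; drift +0.1° → track 98.7°, groundspeed 302.7 kt
Leg 6: heading 7.5°; drift +12.0° → track 19.5°, groundspeed 253.7 kt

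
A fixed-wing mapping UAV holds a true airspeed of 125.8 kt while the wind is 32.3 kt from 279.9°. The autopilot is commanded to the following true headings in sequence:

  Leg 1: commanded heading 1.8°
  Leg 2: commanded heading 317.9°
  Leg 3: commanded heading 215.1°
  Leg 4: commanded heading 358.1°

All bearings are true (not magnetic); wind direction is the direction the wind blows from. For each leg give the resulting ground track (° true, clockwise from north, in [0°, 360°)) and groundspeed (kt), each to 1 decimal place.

Leg 1: track=16.6°, groundspeed=125.4 kt
Leg 2: track=329.1°, groundspeed=102.3 kt
Leg 3: track=200.5°, groundspeed=115.8 kt
Leg 4: track=13.0°, groundspeed=123.3 kt

Leg 1: heading 1.8°; drift +14.8° → track 16.6°, groundspeed 125.4 kt
Leg 2: heading 317.9°; drift +11.2° → track 329.1°, groundspeed 102.3 kt
Leg 3: heading 215.1°; drift -14.6° → track 200.5°, groundspeed 115.8 kt
Leg 4: heading 358.1°; drift +14.9° → track 13.0°, groundspeed 123.3 kt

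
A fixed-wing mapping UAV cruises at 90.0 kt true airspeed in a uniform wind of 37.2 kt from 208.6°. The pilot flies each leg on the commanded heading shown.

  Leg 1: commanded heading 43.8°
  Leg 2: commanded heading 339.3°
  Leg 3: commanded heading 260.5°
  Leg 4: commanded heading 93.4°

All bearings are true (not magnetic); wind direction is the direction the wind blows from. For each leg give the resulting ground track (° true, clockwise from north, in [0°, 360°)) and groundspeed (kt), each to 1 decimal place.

Leg 1: heading 43.8°; drift -4.4° → track 39.4°, groundspeed 126.3 kt
Leg 2: heading 339.3°; drift +13.9° → track 353.2°, groundspeed 117.7 kt
Leg 3: heading 260.5°; drift +23.6° → track 284.1°, groundspeed 73.2 kt
Leg 4: heading 93.4°; drift -17.6° → track 75.8°, groundspeed 111.1 kt

Leg 1: track=39.4°, groundspeed=126.3 kt
Leg 2: track=353.2°, groundspeed=117.7 kt
Leg 3: track=284.1°, groundspeed=73.2 kt
Leg 4: track=75.8°, groundspeed=111.1 kt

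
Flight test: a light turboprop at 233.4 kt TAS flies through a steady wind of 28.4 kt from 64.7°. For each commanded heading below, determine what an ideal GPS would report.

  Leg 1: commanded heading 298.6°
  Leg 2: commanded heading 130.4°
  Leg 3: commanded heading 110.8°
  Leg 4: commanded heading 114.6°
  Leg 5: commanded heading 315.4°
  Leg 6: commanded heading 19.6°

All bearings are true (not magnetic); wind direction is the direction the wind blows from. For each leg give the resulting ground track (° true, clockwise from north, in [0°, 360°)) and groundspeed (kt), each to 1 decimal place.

Leg 1: heading 298.6°; drift -5.2° → track 293.4°, groundspeed 251.2 kt
Leg 2: heading 130.4°; drift +6.7° → track 137.1°, groundspeed 223.2 kt
Leg 3: heading 110.8°; drift +5.5° → track 116.3°, groundspeed 214.7 kt
Leg 4: heading 114.6°; drift +5.8° → track 120.4°, groundspeed 216.2 kt
Leg 5: heading 315.4°; drift -6.3° → track 309.1°, groundspeed 244.3 kt
Leg 6: heading 19.6°; drift -5.4° → track 14.2°, groundspeed 214.3 kt

Leg 1: track=293.4°, groundspeed=251.2 kt
Leg 2: track=137.1°, groundspeed=223.2 kt
Leg 3: track=116.3°, groundspeed=214.7 kt
Leg 4: track=120.4°, groundspeed=216.2 kt
Leg 5: track=309.1°, groundspeed=244.3 kt
Leg 6: track=14.2°, groundspeed=214.3 kt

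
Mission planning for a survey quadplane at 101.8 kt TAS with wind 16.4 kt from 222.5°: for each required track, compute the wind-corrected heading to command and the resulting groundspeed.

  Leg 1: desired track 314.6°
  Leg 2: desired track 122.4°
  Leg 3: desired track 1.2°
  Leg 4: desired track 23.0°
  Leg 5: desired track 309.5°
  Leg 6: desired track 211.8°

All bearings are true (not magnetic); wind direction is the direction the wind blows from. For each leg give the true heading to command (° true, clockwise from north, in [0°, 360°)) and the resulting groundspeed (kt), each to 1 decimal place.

Leg 1: heading=305.3°, groundspeed=101.1 kt
Leg 2: heading=131.5°, groundspeed=103.4 kt
Leg 3: heading=355.1°, groundspeed=113.5 kt
Leg 4: heading=19.9°, groundspeed=117.1 kt
Leg 5: heading=300.2°, groundspeed=99.6 kt
Leg 6: heading=213.5°, groundspeed=85.6 kt

Leg 1: desired track 314.6°; wind correction -9.3° → command heading 305.3°, groundspeed 101.1 kt
Leg 2: desired track 122.4°; wind correction +9.1° → command heading 131.5°, groundspeed 103.4 kt
Leg 3: desired track 1.2°; wind correction -6.1° → command heading 355.1°, groundspeed 113.5 kt
Leg 4: desired track 23.0°; wind correction -3.1° → command heading 19.9°, groundspeed 117.1 kt
Leg 5: desired track 309.5°; wind correction -9.3° → command heading 300.2°, groundspeed 99.6 kt
Leg 6: desired track 211.8°; wind correction +1.7° → command heading 213.5°, groundspeed 85.6 kt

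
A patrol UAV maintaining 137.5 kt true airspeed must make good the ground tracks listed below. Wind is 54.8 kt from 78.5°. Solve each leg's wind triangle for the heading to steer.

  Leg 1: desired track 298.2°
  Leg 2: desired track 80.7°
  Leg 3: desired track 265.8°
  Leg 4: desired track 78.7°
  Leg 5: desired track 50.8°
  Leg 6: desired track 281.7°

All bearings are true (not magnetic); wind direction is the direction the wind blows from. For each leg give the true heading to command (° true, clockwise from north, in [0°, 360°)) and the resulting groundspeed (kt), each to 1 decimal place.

Leg 1: desired track 298.2°; wind correction +14.7° → command heading 312.9°, groundspeed 175.1 kt
Leg 2: desired track 80.7°; wind correction -0.9° → command heading 79.8°, groundspeed 82.7 kt
Leg 3: desired track 265.8°; wind correction +2.9° → command heading 268.7°, groundspeed 191.7 kt
Leg 4: desired track 78.7°; wind correction -0.1° → command heading 78.6°, groundspeed 82.7 kt
Leg 5: desired track 50.8°; wind correction +10.7° → command heading 61.5°, groundspeed 86.6 kt
Leg 6: desired track 281.7°; wind correction +9.0° → command heading 290.7°, groundspeed 186.2 kt

Leg 1: heading=312.9°, groundspeed=175.1 kt
Leg 2: heading=79.8°, groundspeed=82.7 kt
Leg 3: heading=268.7°, groundspeed=191.7 kt
Leg 4: heading=78.6°, groundspeed=82.7 kt
Leg 5: heading=61.5°, groundspeed=86.6 kt
Leg 6: heading=290.7°, groundspeed=186.2 kt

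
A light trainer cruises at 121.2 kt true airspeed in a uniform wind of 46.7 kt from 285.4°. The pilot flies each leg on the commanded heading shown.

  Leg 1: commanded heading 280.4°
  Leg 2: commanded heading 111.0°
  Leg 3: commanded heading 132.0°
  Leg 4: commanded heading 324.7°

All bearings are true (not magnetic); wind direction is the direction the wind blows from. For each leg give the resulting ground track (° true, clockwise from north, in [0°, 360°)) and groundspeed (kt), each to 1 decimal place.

Leg 1: heading 280.4°; drift -3.1° → track 277.3°, groundspeed 74.8 kt
Leg 2: heading 111.0°; drift -1.6° → track 109.4°, groundspeed 167.7 kt
Leg 3: heading 132.0°; drift -7.3° → track 124.7°, groundspeed 164.3 kt
Leg 4: heading 324.7°; drift +19.2° → track 343.9°, groundspeed 90.1 kt

Leg 1: track=277.3°, groundspeed=74.8 kt
Leg 2: track=109.4°, groundspeed=167.7 kt
Leg 3: track=124.7°, groundspeed=164.3 kt
Leg 4: track=343.9°, groundspeed=90.1 kt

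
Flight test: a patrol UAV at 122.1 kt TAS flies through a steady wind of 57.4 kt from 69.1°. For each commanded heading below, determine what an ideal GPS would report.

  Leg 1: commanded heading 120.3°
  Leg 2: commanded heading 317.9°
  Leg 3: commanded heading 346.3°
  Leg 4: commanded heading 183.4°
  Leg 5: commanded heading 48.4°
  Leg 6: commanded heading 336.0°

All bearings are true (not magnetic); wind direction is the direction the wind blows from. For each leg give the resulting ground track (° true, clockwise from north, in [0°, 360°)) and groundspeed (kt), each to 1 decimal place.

Leg 1: track=147.7°, groundspeed=97.1 kt
Leg 2: track=297.4°, groundspeed=152.6 kt
Leg 3: track=319.9°, groundspeed=128.2 kt
Leg 4: track=203.1°, groundspeed=154.8 kt
Leg 5: track=31.9°, groundspeed=71.4 kt
Leg 6: track=311.4°, groundspeed=137.7 kt

Leg 1: heading 120.3°; drift +27.4° → track 147.7°, groundspeed 97.1 kt
Leg 2: heading 317.9°; drift -20.5° → track 297.4°, groundspeed 152.6 kt
Leg 3: heading 346.3°; drift -26.4° → track 319.9°, groundspeed 128.2 kt
Leg 4: heading 183.4°; drift +19.7° → track 203.1°, groundspeed 154.8 kt
Leg 5: heading 48.4°; drift -16.5° → track 31.9°, groundspeed 71.4 kt
Leg 6: heading 336.0°; drift -24.6° → track 311.4°, groundspeed 137.7 kt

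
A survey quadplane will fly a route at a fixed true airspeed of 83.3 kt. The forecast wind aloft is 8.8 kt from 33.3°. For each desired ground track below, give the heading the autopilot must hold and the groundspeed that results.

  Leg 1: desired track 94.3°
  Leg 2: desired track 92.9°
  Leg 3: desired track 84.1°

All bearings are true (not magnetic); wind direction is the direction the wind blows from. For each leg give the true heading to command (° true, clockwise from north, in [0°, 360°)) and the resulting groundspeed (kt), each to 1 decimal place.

Leg 1: heading=89.0°, groundspeed=78.7 kt
Leg 2: heading=87.7°, groundspeed=78.5 kt
Leg 3: heading=79.4°, groundspeed=77.5 kt

Leg 1: desired track 94.3°; wind correction -5.3° → command heading 89.0°, groundspeed 78.7 kt
Leg 2: desired track 92.9°; wind correction -5.2° → command heading 87.7°, groundspeed 78.5 kt
Leg 3: desired track 84.1°; wind correction -4.7° → command heading 79.4°, groundspeed 77.5 kt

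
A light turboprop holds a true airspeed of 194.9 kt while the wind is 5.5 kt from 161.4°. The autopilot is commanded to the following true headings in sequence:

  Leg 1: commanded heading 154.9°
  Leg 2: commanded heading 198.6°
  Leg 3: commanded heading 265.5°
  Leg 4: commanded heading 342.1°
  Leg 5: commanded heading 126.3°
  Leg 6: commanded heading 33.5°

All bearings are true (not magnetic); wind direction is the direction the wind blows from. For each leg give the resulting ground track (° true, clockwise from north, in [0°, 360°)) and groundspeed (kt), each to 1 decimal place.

Leg 1: heading 154.9°; drift -0.2° → track 154.7°, groundspeed 189.4 kt
Leg 2: heading 198.6°; drift +1.0° → track 199.6°, groundspeed 190.5 kt
Leg 3: heading 265.5°; drift +1.6° → track 267.1°, groundspeed 196.3 kt
Leg 4: heading 342.1°; drift +0.0° → track 342.1°, groundspeed 200.4 kt
Leg 5: heading 126.3°; drift -1.0° → track 125.3°, groundspeed 190.4 kt
Leg 6: heading 33.5°; drift -1.3° → track 32.2°, groundspeed 198.3 kt

Leg 1: track=154.7°, groundspeed=189.4 kt
Leg 2: track=199.6°, groundspeed=190.5 kt
Leg 3: track=267.1°, groundspeed=196.3 kt
Leg 4: track=342.1°, groundspeed=200.4 kt
Leg 5: track=125.3°, groundspeed=190.4 kt
Leg 6: track=32.2°, groundspeed=198.3 kt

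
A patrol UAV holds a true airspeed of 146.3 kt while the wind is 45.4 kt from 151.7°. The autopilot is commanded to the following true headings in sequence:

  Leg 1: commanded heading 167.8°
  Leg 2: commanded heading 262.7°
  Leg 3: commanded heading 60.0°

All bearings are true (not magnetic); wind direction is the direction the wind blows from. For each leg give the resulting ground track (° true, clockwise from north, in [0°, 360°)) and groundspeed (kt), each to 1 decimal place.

Leg 1: track=174.8°, groundspeed=103.4 kt
Leg 2: track=277.3°, groundspeed=168.0 kt
Leg 3: track=42.9°, groundspeed=154.5 kt

Leg 1: heading 167.8°; drift +7.0° → track 174.8°, groundspeed 103.4 kt
Leg 2: heading 262.7°; drift +14.6° → track 277.3°, groundspeed 168.0 kt
Leg 3: heading 60.0°; drift -17.1° → track 42.9°, groundspeed 154.5 kt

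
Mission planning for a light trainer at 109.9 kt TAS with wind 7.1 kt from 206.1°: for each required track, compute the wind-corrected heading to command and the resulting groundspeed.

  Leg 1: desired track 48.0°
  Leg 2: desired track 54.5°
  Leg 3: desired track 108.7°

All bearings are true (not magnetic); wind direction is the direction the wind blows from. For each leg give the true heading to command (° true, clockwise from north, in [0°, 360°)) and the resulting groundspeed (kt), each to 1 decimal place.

Leg 1: desired track 48.0°; wind correction +1.4° → command heading 49.4°, groundspeed 116.5 kt
Leg 2: desired track 54.5°; wind correction +1.8° → command heading 56.3°, groundspeed 116.1 kt
Leg 3: desired track 108.7°; wind correction +3.7° → command heading 112.4°, groundspeed 110.6 kt

Leg 1: heading=49.4°, groundspeed=116.5 kt
Leg 2: heading=56.3°, groundspeed=116.1 kt
Leg 3: heading=112.4°, groundspeed=110.6 kt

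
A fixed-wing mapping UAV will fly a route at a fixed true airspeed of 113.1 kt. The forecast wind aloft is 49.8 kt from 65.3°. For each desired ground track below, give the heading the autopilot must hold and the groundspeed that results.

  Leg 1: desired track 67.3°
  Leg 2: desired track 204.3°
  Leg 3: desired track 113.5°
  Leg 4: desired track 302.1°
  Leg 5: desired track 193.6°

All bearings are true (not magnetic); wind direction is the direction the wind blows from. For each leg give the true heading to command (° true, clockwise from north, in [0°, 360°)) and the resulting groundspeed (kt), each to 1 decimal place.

Leg 1: desired track 67.3°; wind correction -0.9° → command heading 66.4°, groundspeed 63.3 kt
Leg 2: desired track 204.3°; wind correction -16.8° → command heading 187.5°, groundspeed 145.9 kt
Leg 3: desired track 113.5°; wind correction -19.2° → command heading 94.3°, groundspeed 73.6 kt
Leg 4: desired track 302.1°; wind correction +21.6° → command heading 323.7°, groundspeed 132.4 kt
Leg 5: desired track 193.6°; wind correction -20.2° → command heading 173.4°, groundspeed 137.0 kt

Leg 1: heading=66.4°, groundspeed=63.3 kt
Leg 2: heading=187.5°, groundspeed=145.9 kt
Leg 3: heading=94.3°, groundspeed=73.6 kt
Leg 4: heading=323.7°, groundspeed=132.4 kt
Leg 5: heading=173.4°, groundspeed=137.0 kt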